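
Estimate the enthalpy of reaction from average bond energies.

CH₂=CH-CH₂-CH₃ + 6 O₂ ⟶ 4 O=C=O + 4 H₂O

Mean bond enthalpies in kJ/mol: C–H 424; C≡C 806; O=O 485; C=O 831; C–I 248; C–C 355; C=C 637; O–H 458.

ΔH ≈ −2663 kJ

Bonds broken (reactants):
  C–C: 2 × 355 = 710
  C–H: 8 × 424 = 3392
  C=C: 1 × 637 = 637
  O=O: 6 × 485 = 2910
  Σ(broken) = 7649 kJ
Bonds formed (products):
  C=O: 8 × 831 = 6648
  O–H: 8 × 458 = 3664
  Σ(formed) = 10312 kJ
ΔH = Σ(broken) − Σ(formed) = 7649 − 10312 = −2663 kJ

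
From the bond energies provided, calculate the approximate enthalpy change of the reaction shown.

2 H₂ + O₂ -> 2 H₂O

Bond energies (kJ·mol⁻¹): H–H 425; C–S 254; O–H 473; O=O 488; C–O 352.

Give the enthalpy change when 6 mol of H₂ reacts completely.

ΔH = −1662 kJ

Bonds broken (reactants):
  H–H: 2 × 425 = 850
  O=O: 1 × 488 = 488
  Σ(broken) = 1338 kJ
Bonds formed (products):
  O–H: 4 × 473 = 1892
  Σ(formed) = 1892 kJ
ΔH = Σ(broken) − Σ(formed) = 1338 − 1892 = −554 kJ
For 3× the reaction as written: 3 × (−554) = −1662 kJ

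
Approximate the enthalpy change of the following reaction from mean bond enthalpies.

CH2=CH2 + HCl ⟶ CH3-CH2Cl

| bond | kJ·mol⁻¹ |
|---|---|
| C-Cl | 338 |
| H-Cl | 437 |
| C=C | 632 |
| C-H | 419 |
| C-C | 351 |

Bonds broken (reactants):
  C-H: 4 × 419 = 1676
  C=C: 1 × 632 = 632
  H-Cl: 1 × 437 = 437
  Σ(broken) = 2745 kJ
Bonds formed (products):
  C-C: 1 × 351 = 351
  C-Cl: 1 × 338 = 338
  C-H: 5 × 419 = 2095
  Σ(formed) = 2784 kJ
ΔH = Σ(broken) − Σ(formed) = 2745 − 2784 = −39 kJ

ΔH ≈ −39 kJ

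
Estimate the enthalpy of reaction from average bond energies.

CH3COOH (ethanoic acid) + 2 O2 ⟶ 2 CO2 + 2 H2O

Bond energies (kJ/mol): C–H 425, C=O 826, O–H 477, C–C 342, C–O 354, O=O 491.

ΔH ≈ −956 kJ

Bonds broken (reactants):
  C–C: 1 × 342 = 342
  C–H: 3 × 425 = 1275
  C–O: 1 × 354 = 354
  C=O: 1 × 826 = 826
  O–H: 1 × 477 = 477
  O=O: 2 × 491 = 982
  Σ(broken) = 4256 kJ
Bonds formed (products):
  C=O: 4 × 826 = 3304
  O–H: 4 × 477 = 1908
  Σ(formed) = 5212 kJ
ΔH = Σ(broken) − Σ(formed) = 4256 − 5212 = −956 kJ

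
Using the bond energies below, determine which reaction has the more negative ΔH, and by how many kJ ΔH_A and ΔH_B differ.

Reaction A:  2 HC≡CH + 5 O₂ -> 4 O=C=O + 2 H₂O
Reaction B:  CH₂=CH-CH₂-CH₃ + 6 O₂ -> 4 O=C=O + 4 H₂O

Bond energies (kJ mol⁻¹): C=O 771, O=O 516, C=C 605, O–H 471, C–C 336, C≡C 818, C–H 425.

Reaction A:
  Bonds broken (reactants):
    C≡C: 2 × 818 = 1636
    C–H: 4 × 425 = 1700
    O=O: 5 × 516 = 2580
    Σ(broken) = 5916 kJ
  Bonds formed (products):
    C=O: 8 × 771 = 6168
    O–H: 4 × 471 = 1884
    Σ(formed) = 8052 kJ
  ΔH_A = 5916 − 8052 = −2136 kJ
Reaction B:
  Bonds broken (reactants):
    C–C: 2 × 336 = 672
    C–H: 8 × 425 = 3400
    C=C: 1 × 605 = 605
    O=O: 6 × 516 = 3096
    Σ(broken) = 7773 kJ
  Bonds formed (products):
    C=O: 8 × 771 = 6168
    O–H: 8 × 471 = 3768
    Σ(formed) = 9936 kJ
  ΔH_B = 7773 − 9936 = −2163 kJ
ΔH_A − ΔH_B = +27 kJ, so reaction B has the more negative ΔH; |ΔH_A − ΔH_B| = 27 kJ.

Reaction B, by 27 kJ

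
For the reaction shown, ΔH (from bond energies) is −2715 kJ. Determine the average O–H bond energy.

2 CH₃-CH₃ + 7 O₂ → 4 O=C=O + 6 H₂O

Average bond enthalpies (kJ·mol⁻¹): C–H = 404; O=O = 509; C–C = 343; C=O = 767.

Let D be the O–H bond energy.
Σ(broken) = 2×343 + 12×404 + 7×509 = 9097
Σ(formed) = 8×767 + 12×D = 6136 + 12D
ΔH = Σ(broken) − Σ(formed) = (9097) − (6136 + 12D) = +2961 − 12D
Setting this equal to −2715 kJ gives 12D = 5676, so D = 473 kJ/mol.

D(O–H) ≈ 473 kJ/mol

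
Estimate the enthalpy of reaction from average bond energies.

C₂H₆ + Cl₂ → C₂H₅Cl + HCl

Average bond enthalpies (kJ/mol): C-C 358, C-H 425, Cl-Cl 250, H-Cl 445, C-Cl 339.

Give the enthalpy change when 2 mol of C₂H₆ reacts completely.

ΔH = −218 kJ

Bonds broken (reactants):
  C-C: 1 × 358 = 358
  C-H: 6 × 425 = 2550
  Cl-Cl: 1 × 250 = 250
  Σ(broken) = 3158 kJ
Bonds formed (products):
  C-C: 1 × 358 = 358
  C-Cl: 1 × 339 = 339
  C-H: 5 × 425 = 2125
  H-Cl: 1 × 445 = 445
  Σ(formed) = 3267 kJ
ΔH = Σ(broken) − Σ(formed) = 3158 − 3267 = −109 kJ
For 2× the reaction as written: 2 × (−109) = −218 kJ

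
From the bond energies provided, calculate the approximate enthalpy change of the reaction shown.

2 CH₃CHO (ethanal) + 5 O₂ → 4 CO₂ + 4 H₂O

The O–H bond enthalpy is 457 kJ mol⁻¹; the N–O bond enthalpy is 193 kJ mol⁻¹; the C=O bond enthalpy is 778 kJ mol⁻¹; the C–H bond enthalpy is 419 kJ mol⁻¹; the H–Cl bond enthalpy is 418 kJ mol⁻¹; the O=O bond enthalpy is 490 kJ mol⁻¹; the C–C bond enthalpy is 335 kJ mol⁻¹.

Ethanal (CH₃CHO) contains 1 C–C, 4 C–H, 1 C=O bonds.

Bonds broken (reactants):
  C–C: 2 × 335 = 670
  C–H: 8 × 419 = 3352
  C=O: 2 × 778 = 1556
  O=O: 5 × 490 = 2450
  Σ(broken) = 8028 kJ
Bonds formed (products):
  C=O: 8 × 778 = 6224
  O–H: 8 × 457 = 3656
  Σ(formed) = 9880 kJ
ΔH = Σ(broken) − Σ(formed) = 8028 − 9880 = −1852 kJ

ΔH ≈ −1852 kJ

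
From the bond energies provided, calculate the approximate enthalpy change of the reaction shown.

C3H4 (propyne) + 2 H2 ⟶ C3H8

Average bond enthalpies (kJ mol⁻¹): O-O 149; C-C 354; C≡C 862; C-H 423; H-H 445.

ΔH ≈ −294 kJ

Bonds broken (reactants):
  C≡C: 1 × 862 = 862
  C-C: 1 × 354 = 354
  C-H: 4 × 423 = 1692
  H-H: 2 × 445 = 890
  Σ(broken) = 3798 kJ
Bonds formed (products):
  C-C: 2 × 354 = 708
  C-H: 8 × 423 = 3384
  Σ(formed) = 4092 kJ
ΔH = Σ(broken) − Σ(formed) = 3798 − 4092 = −294 kJ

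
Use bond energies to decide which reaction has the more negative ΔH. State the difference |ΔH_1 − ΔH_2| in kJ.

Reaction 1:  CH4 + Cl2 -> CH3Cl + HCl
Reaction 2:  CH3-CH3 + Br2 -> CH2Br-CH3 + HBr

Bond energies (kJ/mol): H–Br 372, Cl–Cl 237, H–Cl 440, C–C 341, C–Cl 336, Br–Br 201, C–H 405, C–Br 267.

Reaction 1:
  Bonds broken (reactants):
    C–H: 4 × 405 = 1620
    Cl–Cl: 1 × 237 = 237
    Σ(broken) = 1857 kJ
  Bonds formed (products):
    C–Cl: 1 × 336 = 336
    C–H: 3 × 405 = 1215
    H–Cl: 1 × 440 = 440
    Σ(formed) = 1991 kJ
  ΔH_1 = 1857 − 1991 = −134 kJ
Reaction 2:
  Bonds broken (reactants):
    Br–Br: 1 × 201 = 201
    C–C: 1 × 341 = 341
    C–H: 6 × 405 = 2430
    Σ(broken) = 2972 kJ
  Bonds formed (products):
    C–Br: 1 × 267 = 267
    C–C: 1 × 341 = 341
    C–H: 5 × 405 = 2025
    H–Br: 1 × 372 = 372
    Σ(formed) = 3005 kJ
  ΔH_2 = 2972 − 3005 = −33 kJ
ΔH_1 − ΔH_2 = −101 kJ, so reaction 1 has the more negative ΔH; |ΔH_1 − ΔH_2| = 101 kJ.

Reaction 1, by 101 kJ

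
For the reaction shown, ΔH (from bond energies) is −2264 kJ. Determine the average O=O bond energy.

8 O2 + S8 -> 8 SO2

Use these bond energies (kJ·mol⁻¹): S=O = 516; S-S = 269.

D(O=O) ≈ 480 kJ/mol

Let D be the O=O bond energy.
Σ(broken) = 8×D + 8×269 = 2152 + 8D
Σ(formed) = 16×516 = 8256
ΔH = Σ(broken) − Σ(formed) = (2152 + 8D) − (8256) = −6104 + 8D
Setting this equal to −2264 kJ gives 8D = 3840, so D = 480 kJ/mol.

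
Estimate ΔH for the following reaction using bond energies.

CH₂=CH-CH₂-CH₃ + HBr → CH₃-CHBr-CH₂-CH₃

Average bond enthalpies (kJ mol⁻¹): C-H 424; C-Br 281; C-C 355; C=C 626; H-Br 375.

ΔH ≈ −59 kJ

Bonds broken (reactants):
  C-C: 2 × 355 = 710
  C-H: 8 × 424 = 3392
  C=C: 1 × 626 = 626
  H-Br: 1 × 375 = 375
  Σ(broken) = 5103 kJ
Bonds formed (products):
  C-Br: 1 × 281 = 281
  C-C: 3 × 355 = 1065
  C-H: 9 × 424 = 3816
  Σ(formed) = 5162 kJ
ΔH = Σ(broken) − Σ(formed) = 5103 − 5162 = −59 kJ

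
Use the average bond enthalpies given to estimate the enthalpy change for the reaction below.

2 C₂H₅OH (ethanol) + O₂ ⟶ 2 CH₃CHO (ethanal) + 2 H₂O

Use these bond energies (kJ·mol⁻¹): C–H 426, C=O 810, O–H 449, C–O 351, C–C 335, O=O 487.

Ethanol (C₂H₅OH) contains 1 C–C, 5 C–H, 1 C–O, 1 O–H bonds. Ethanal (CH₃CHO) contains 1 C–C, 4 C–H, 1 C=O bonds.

ΔH ≈ −477 kJ

Bonds broken (reactants):
  C–C: 2 × 335 = 670
  C–H: 10 × 426 = 4260
  C–O: 2 × 351 = 702
  O–H: 2 × 449 = 898
  O=O: 1 × 487 = 487
  Σ(broken) = 7017 kJ
Bonds formed (products):
  C–C: 2 × 335 = 670
  C–H: 8 × 426 = 3408
  C=O: 2 × 810 = 1620
  O–H: 4 × 449 = 1796
  Σ(formed) = 7494 kJ
ΔH = Σ(broken) − Σ(formed) = 7017 − 7494 = −477 kJ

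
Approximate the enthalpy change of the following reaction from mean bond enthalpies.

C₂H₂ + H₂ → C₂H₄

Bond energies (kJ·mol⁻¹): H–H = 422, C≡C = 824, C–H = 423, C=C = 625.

ΔH ≈ −225 kJ

Bonds broken (reactants):
  C≡C: 1 × 824 = 824
  C–H: 2 × 423 = 846
  H–H: 1 × 422 = 422
  Σ(broken) = 2092 kJ
Bonds formed (products):
  C–H: 4 × 423 = 1692
  C=C: 1 × 625 = 625
  Σ(formed) = 2317 kJ
ΔH = Σ(broken) − Σ(formed) = 2092 − 2317 = −225 kJ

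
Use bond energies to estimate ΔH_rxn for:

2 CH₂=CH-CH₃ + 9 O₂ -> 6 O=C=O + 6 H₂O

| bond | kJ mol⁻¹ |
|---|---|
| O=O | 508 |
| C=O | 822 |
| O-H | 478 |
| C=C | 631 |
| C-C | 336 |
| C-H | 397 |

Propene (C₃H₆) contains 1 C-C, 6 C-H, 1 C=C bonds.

ΔH ≈ −4330 kJ

Bonds broken (reactants):
  C-C: 2 × 336 = 672
  C-H: 12 × 397 = 4764
  C=C: 2 × 631 = 1262
  O=O: 9 × 508 = 4572
  Σ(broken) = 11270 kJ
Bonds formed (products):
  C=O: 12 × 822 = 9864
  O-H: 12 × 478 = 5736
  Σ(formed) = 15600 kJ
ΔH = Σ(broken) − Σ(formed) = 11270 − 15600 = −4330 kJ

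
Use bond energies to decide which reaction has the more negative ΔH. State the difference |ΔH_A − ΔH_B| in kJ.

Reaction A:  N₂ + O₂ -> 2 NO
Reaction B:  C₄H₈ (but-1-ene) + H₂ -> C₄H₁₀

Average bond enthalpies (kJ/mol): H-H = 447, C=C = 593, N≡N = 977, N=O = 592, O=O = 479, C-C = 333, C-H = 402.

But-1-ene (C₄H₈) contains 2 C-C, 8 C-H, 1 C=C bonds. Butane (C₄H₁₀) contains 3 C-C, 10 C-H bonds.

Reaction A:
  Bonds broken (reactants):
    N≡N: 1 × 977 = 977
    O=O: 1 × 479 = 479
    Σ(broken) = 1456 kJ
  Bonds formed (products):
    N=O: 2 × 592 = 1184
    Σ(formed) = 1184 kJ
  ΔH_A = 1456 − 1184 = +272 kJ
Reaction B:
  Bonds broken (reactants):
    C-C: 2 × 333 = 666
    C-H: 8 × 402 = 3216
    C=C: 1 × 593 = 593
    H-H: 1 × 447 = 447
    Σ(broken) = 4922 kJ
  Bonds formed (products):
    C-C: 3 × 333 = 999
    C-H: 10 × 402 = 4020
    Σ(formed) = 5019 kJ
  ΔH_B = 4922 − 5019 = −97 kJ
ΔH_A − ΔH_B = +369 kJ, so reaction B has the more negative ΔH; |ΔH_A − ΔH_B| = 369 kJ.

Reaction B, by 369 kJ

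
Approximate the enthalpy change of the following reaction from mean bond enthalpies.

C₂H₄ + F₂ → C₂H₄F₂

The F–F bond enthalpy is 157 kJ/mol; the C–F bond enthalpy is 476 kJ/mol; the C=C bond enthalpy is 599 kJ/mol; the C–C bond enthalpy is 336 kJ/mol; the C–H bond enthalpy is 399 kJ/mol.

ΔH ≈ −532 kJ

Bonds broken (reactants):
  C–H: 4 × 399 = 1596
  C=C: 1 × 599 = 599
  F–F: 1 × 157 = 157
  Σ(broken) = 2352 kJ
Bonds formed (products):
  C–C: 1 × 336 = 336
  C–F: 2 × 476 = 952
  C–H: 4 × 399 = 1596
  Σ(formed) = 2884 kJ
ΔH = Σ(broken) − Σ(formed) = 2352 − 2884 = −532 kJ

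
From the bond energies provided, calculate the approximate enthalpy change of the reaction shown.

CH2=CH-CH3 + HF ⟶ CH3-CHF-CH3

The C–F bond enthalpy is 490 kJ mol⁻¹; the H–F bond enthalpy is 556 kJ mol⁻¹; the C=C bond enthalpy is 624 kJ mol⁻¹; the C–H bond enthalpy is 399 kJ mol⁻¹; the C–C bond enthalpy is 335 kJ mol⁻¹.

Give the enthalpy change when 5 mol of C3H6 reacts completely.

ΔH = −220 kJ

Bonds broken (reactants):
  C–C: 1 × 335 = 335
  C–H: 6 × 399 = 2394
  C=C: 1 × 624 = 624
  H–F: 1 × 556 = 556
  Σ(broken) = 3909 kJ
Bonds formed (products):
  C–C: 2 × 335 = 670
  C–F: 1 × 490 = 490
  C–H: 7 × 399 = 2793
  Σ(formed) = 3953 kJ
ΔH = Σ(broken) − Σ(formed) = 3909 − 3953 = −44 kJ
For 5× the reaction as written: 5 × (−44) = −220 kJ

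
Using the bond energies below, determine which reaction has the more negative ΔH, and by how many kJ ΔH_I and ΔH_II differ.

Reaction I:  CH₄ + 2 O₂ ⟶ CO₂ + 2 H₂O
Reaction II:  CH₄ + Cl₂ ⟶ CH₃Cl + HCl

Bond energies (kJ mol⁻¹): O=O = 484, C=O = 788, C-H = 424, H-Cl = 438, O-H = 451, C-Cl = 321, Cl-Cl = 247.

Reaction I:
  Bonds broken (reactants):
    C-H: 4 × 424 = 1696
    O=O: 2 × 484 = 968
    Σ(broken) = 2664 kJ
  Bonds formed (products):
    C=O: 2 × 788 = 1576
    O-H: 4 × 451 = 1804
    Σ(formed) = 3380 kJ
  ΔH_I = 2664 − 3380 = −716 kJ
Reaction II:
  Bonds broken (reactants):
    C-H: 4 × 424 = 1696
    Cl-Cl: 1 × 247 = 247
    Σ(broken) = 1943 kJ
  Bonds formed (products):
    C-Cl: 1 × 321 = 321
    C-H: 3 × 424 = 1272
    H-Cl: 1 × 438 = 438
    Σ(formed) = 2031 kJ
  ΔH_II = 1943 − 2031 = −88 kJ
ΔH_I − ΔH_II = −628 kJ, so reaction I has the more negative ΔH; |ΔH_I − ΔH_II| = 628 kJ.

Reaction I, by 628 kJ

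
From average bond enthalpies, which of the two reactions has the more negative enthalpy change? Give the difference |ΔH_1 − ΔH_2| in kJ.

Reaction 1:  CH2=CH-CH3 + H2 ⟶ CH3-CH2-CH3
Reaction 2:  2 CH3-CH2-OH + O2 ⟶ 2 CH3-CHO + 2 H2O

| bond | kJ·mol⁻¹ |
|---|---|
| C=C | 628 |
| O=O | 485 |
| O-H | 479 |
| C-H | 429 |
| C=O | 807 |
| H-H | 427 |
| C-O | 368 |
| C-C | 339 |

Reaction 1:
  Bonds broken (reactants):
    C-C: 1 × 339 = 339
    C-H: 6 × 429 = 2574
    C=C: 1 × 628 = 628
    H-H: 1 × 427 = 427
    Σ(broken) = 3968 kJ
  Bonds formed (products):
    C-C: 2 × 339 = 678
    C-H: 8 × 429 = 3432
    Σ(formed) = 4110 kJ
  ΔH_1 = 3968 − 4110 = −142 kJ
Reaction 2:
  Bonds broken (reactants):
    C-C: 2 × 339 = 678
    C-H: 10 × 429 = 4290
    C-O: 2 × 368 = 736
    O-H: 2 × 479 = 958
    O=O: 1 × 485 = 485
    Σ(broken) = 7147 kJ
  Bonds formed (products):
    C-C: 2 × 339 = 678
    C-H: 8 × 429 = 3432
    C=O: 2 × 807 = 1614
    O-H: 4 × 479 = 1916
    Σ(formed) = 7640 kJ
  ΔH_2 = 7147 − 7640 = −493 kJ
ΔH_1 − ΔH_2 = +351 kJ, so reaction 2 has the more negative ΔH; |ΔH_1 − ΔH_2| = 351 kJ.

Reaction 2, by 351 kJ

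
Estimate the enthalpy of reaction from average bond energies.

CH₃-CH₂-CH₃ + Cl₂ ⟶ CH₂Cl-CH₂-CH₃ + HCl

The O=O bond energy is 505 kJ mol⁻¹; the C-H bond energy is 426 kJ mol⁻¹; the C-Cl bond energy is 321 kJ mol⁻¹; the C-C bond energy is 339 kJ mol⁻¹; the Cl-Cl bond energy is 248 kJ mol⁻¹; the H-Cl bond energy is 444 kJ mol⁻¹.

ΔH ≈ −91 kJ

Bonds broken (reactants):
  C-C: 2 × 339 = 678
  C-H: 8 × 426 = 3408
  Cl-Cl: 1 × 248 = 248
  Σ(broken) = 4334 kJ
Bonds formed (products):
  C-C: 2 × 339 = 678
  C-Cl: 1 × 321 = 321
  C-H: 7 × 426 = 2982
  H-Cl: 1 × 444 = 444
  Σ(formed) = 4425 kJ
ΔH = Σ(broken) − Σ(formed) = 4334 − 4425 = −91 kJ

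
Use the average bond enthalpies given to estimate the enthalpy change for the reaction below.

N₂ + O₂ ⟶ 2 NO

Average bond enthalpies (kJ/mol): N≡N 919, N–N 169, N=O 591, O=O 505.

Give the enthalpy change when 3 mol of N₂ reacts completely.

ΔH = +726 kJ

Bonds broken (reactants):
  N≡N: 1 × 919 = 919
  O=O: 1 × 505 = 505
  Σ(broken) = 1424 kJ
Bonds formed (products):
  N=O: 2 × 591 = 1182
  Σ(formed) = 1182 kJ
ΔH = Σ(broken) − Σ(formed) = 1424 − 1182 = +242 kJ
For 3× the reaction as written: 3 × (+242) = +726 kJ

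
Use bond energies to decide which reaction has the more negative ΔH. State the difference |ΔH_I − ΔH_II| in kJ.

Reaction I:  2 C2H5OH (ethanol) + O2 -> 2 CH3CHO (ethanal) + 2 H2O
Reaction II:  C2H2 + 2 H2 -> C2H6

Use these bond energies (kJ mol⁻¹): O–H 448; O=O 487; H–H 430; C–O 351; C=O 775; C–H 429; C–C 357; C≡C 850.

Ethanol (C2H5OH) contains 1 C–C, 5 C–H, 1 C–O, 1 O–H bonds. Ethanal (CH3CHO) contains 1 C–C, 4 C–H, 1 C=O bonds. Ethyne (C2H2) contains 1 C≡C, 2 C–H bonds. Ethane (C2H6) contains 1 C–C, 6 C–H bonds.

Reaction I:
  Bonds broken (reactants):
    C–C: 2 × 357 = 714
    C–H: 10 × 429 = 4290
    C–O: 2 × 351 = 702
    O–H: 2 × 448 = 896
    O=O: 1 × 487 = 487
    Σ(broken) = 7089 kJ
  Bonds formed (products):
    C–C: 2 × 357 = 714
    C–H: 8 × 429 = 3432
    C=O: 2 × 775 = 1550
    O–H: 4 × 448 = 1792
    Σ(formed) = 7488 kJ
  ΔH_I = 7089 − 7488 = −399 kJ
Reaction II:
  Bonds broken (reactants):
    C≡C: 1 × 850 = 850
    C–H: 2 × 429 = 858
    H–H: 2 × 430 = 860
    Σ(broken) = 2568 kJ
  Bonds formed (products):
    C–C: 1 × 357 = 357
    C–H: 6 × 429 = 2574
    Σ(formed) = 2931 kJ
  ΔH_II = 2568 − 2931 = −363 kJ
ΔH_I − ΔH_II = −36 kJ, so reaction I has the more negative ΔH; |ΔH_I − ΔH_II| = 36 kJ.

Reaction I, by 36 kJ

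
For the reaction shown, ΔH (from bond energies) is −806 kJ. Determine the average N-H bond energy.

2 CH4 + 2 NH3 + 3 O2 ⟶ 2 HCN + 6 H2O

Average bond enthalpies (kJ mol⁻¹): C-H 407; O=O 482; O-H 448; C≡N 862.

D(N-H) ≈ 401 kJ/mol

Let D be the N-H bond energy.
Σ(broken) = 8×407 + 6×D + 3×482 = 4702 + 6D
Σ(formed) = 2×862 + 2×407 + 12×448 = 7914
ΔH = Σ(broken) − Σ(formed) = (4702 + 6D) − (7914) = −3212 + 6D
Setting this equal to −806 kJ gives 6D = 2406, so D = 401 kJ/mol.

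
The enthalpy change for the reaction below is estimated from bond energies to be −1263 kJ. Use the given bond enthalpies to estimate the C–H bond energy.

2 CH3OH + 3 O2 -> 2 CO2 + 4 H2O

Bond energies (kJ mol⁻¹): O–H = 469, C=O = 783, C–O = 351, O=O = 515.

Let D be the C–H bond energy.
Σ(broken) = 6×D + 2×351 + 2×469 + 3×515 = 3185 + 6D
Σ(formed) = 4×783 + 8×469 = 6884
ΔH = Σ(broken) − Σ(formed) = (3185 + 6D) − (6884) = −3699 + 6D
Setting this equal to −1263 kJ gives 6D = 2436, so D = 406 kJ/mol.

D(C–H) ≈ 406 kJ/mol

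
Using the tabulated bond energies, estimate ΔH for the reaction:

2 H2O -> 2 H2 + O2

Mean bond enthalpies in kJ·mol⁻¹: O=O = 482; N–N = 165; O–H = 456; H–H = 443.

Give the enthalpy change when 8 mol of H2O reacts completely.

Bonds broken (reactants):
  O–H: 4 × 456 = 1824
  Σ(broken) = 1824 kJ
Bonds formed (products):
  H–H: 2 × 443 = 886
  O=O: 1 × 482 = 482
  Σ(formed) = 1368 kJ
ΔH = Σ(broken) − Σ(formed) = 1824 − 1368 = +456 kJ
For 4× the reaction as written: 4 × (+456) = +1824 kJ

ΔH = +1824 kJ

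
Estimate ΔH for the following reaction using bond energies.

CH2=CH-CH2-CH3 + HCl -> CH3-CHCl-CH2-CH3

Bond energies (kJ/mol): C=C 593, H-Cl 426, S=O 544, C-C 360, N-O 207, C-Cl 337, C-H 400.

ΔH ≈ −78 kJ

Bonds broken (reactants):
  C-C: 2 × 360 = 720
  C-H: 8 × 400 = 3200
  C=C: 1 × 593 = 593
  H-Cl: 1 × 426 = 426
  Σ(broken) = 4939 kJ
Bonds formed (products):
  C-C: 3 × 360 = 1080
  C-Cl: 1 × 337 = 337
  C-H: 9 × 400 = 3600
  Σ(formed) = 5017 kJ
ΔH = Σ(broken) − Σ(formed) = 4939 − 5017 = −78 kJ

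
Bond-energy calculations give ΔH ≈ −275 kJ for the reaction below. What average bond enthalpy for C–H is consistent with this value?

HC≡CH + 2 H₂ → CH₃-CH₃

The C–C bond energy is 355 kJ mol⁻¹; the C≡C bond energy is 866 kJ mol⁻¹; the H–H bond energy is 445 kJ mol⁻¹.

D(C–H) ≈ 419 kJ/mol

Let D be the C–H bond energy.
Σ(broken) = 1×866 + 2×D + 2×445 = 1756 + 2D
Σ(formed) = 1×355 + 6×D = 355 + 6D
ΔH = Σ(broken) − Σ(formed) = (1756 + 2D) − (355 + 6D) = +1401 − 4D
Setting this equal to −275 kJ gives 4D = 1676, so D = 419 kJ/mol.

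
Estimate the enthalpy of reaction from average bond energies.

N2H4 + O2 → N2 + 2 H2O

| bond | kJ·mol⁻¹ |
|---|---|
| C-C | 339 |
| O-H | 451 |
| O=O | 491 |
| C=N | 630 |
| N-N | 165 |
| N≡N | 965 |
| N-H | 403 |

Bonds broken (reactants):
  N-H: 4 × 403 = 1612
  N-N: 1 × 165 = 165
  O=O: 1 × 491 = 491
  Σ(broken) = 2268 kJ
Bonds formed (products):
  N≡N: 1 × 965 = 965
  O-H: 4 × 451 = 1804
  Σ(formed) = 2769 kJ
ΔH = Σ(broken) − Σ(formed) = 2268 − 2769 = −501 kJ

ΔH ≈ −501 kJ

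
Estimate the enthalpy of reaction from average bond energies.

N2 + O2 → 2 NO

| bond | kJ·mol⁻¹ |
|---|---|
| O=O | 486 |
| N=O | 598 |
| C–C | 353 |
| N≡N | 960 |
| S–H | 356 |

ΔH ≈ +250 kJ

Bonds broken (reactants):
  N≡N: 1 × 960 = 960
  O=O: 1 × 486 = 486
  Σ(broken) = 1446 kJ
Bonds formed (products):
  N=O: 2 × 598 = 1196
  Σ(formed) = 1196 kJ
ΔH = Σ(broken) − Σ(formed) = 1446 − 1196 = +250 kJ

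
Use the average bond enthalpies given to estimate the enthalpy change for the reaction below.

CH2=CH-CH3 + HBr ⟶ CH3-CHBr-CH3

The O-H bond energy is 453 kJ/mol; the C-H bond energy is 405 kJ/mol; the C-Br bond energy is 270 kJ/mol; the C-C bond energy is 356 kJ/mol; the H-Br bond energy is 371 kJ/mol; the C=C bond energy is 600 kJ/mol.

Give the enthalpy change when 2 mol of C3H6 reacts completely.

Bonds broken (reactants):
  C-C: 1 × 356 = 356
  C-H: 6 × 405 = 2430
  C=C: 1 × 600 = 600
  H-Br: 1 × 371 = 371
  Σ(broken) = 3757 kJ
Bonds formed (products):
  C-Br: 1 × 270 = 270
  C-C: 2 × 356 = 712
  C-H: 7 × 405 = 2835
  Σ(formed) = 3817 kJ
ΔH = Σ(broken) − Σ(formed) = 3757 − 3817 = −60 kJ
For 2× the reaction as written: 2 × (−60) = −120 kJ

ΔH = −120 kJ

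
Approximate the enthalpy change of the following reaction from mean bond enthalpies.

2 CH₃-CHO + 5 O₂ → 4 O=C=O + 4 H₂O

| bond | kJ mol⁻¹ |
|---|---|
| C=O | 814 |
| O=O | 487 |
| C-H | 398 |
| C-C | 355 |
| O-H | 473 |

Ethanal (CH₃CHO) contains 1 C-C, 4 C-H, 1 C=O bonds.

ΔH ≈ −2339 kJ

Bonds broken (reactants):
  C-C: 2 × 355 = 710
  C-H: 8 × 398 = 3184
  C=O: 2 × 814 = 1628
  O=O: 5 × 487 = 2435
  Σ(broken) = 7957 kJ
Bonds formed (products):
  C=O: 8 × 814 = 6512
  O-H: 8 × 473 = 3784
  Σ(formed) = 10296 kJ
ΔH = Σ(broken) − Σ(formed) = 7957 − 10296 = −2339 kJ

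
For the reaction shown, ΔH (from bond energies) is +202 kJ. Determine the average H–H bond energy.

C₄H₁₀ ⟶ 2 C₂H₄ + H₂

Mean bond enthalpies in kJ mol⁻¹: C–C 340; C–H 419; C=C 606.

Let D be the H–H bond energy.
Σ(broken) = 3×340 + 10×419 = 5210
Σ(formed) = 8×419 + 2×606 + 1×D = 4564 + D
ΔH = Σ(broken) − Σ(formed) = (5210) − (4564 + D) = +646 − D
Setting this equal to +202 kJ gives D = 444 kJ/mol.

D(H–H) ≈ 444 kJ/mol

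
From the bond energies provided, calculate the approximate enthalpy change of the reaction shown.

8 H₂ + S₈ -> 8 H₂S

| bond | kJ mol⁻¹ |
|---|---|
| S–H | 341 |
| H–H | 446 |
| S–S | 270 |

Bonds broken (reactants):
  H–H: 8 × 446 = 3568
  S–S: 8 × 270 = 2160
  Σ(broken) = 5728 kJ
Bonds formed (products):
  S–H: 16 × 341 = 5456
  Σ(formed) = 5456 kJ
ΔH = Σ(broken) − Σ(formed) = 5728 − 5456 = +272 kJ

ΔH ≈ +272 kJ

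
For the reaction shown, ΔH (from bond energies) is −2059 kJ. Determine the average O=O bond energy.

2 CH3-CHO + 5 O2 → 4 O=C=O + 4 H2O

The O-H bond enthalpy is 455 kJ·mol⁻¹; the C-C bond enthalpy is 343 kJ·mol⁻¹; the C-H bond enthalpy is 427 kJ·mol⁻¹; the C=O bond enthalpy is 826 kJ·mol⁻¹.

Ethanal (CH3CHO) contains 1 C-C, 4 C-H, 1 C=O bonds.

D(O=O) ≈ 487 kJ/mol

Let D be the O=O bond energy.
Σ(broken) = 2×343 + 8×427 + 2×826 + 5×D = 5754 + 5D
Σ(formed) = 8×826 + 8×455 = 10248
ΔH = Σ(broken) − Σ(formed) = (5754 + 5D) − (10248) = −4494 + 5D
Setting this equal to −2059 kJ gives 5D = 2435, so D = 487 kJ/mol.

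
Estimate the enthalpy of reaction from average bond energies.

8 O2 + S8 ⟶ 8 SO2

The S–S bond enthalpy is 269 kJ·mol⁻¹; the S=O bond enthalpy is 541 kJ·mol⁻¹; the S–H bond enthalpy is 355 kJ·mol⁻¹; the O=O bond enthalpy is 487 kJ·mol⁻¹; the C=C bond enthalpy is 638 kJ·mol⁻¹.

Bonds broken (reactants):
  O=O: 8 × 487 = 3896
  S–S: 8 × 269 = 2152
  Σ(broken) = 6048 kJ
Bonds formed (products):
  S=O: 16 × 541 = 8656
  Σ(formed) = 8656 kJ
ΔH = Σ(broken) − Σ(formed) = 6048 − 8656 = −2608 kJ

ΔH ≈ −2608 kJ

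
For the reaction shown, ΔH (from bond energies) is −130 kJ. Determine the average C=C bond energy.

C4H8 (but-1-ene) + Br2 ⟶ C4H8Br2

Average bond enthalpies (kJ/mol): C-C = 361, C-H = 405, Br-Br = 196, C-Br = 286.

D(C=C) ≈ 607 kJ/mol

Let D be the C=C bond energy.
Σ(broken) = 1×196 + 2×361 + 8×405 + 1×D = 4158 + D
Σ(formed) = 2×286 + 3×361 + 8×405 = 4895
ΔH = Σ(broken) − Σ(formed) = (4158 + D) − (4895) = −737 + D
Setting this equal to −130 kJ gives D = 607 kJ/mol.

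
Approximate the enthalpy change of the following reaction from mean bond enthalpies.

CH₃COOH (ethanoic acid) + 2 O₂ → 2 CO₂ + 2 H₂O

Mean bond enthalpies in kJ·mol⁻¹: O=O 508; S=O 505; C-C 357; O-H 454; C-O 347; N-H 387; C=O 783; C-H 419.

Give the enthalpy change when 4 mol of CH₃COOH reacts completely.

ΔH = −2936 kJ

Bonds broken (reactants):
  C-C: 1 × 357 = 357
  C-H: 3 × 419 = 1257
  C-O: 1 × 347 = 347
  C=O: 1 × 783 = 783
  O-H: 1 × 454 = 454
  O=O: 2 × 508 = 1016
  Σ(broken) = 4214 kJ
Bonds formed (products):
  C=O: 4 × 783 = 3132
  O-H: 4 × 454 = 1816
  Σ(formed) = 4948 kJ
ΔH = Σ(broken) − Σ(formed) = 4214 − 4948 = −734 kJ
For 4× the reaction as written: 4 × (−734) = −2936 kJ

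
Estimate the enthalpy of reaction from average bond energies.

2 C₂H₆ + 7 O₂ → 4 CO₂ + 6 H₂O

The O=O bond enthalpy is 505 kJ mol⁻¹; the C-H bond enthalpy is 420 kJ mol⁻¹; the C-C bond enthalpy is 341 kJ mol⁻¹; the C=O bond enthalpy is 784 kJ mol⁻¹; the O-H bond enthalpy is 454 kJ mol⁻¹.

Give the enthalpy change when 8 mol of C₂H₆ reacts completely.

ΔH = −9852 kJ

Bonds broken (reactants):
  C-C: 2 × 341 = 682
  C-H: 12 × 420 = 5040
  O=O: 7 × 505 = 3535
  Σ(broken) = 9257 kJ
Bonds formed (products):
  C=O: 8 × 784 = 6272
  O-H: 12 × 454 = 5448
  Σ(formed) = 11720 kJ
ΔH = Σ(broken) − Σ(formed) = 9257 − 11720 = −2463 kJ
For 4× the reaction as written: 4 × (−2463) = −9852 kJ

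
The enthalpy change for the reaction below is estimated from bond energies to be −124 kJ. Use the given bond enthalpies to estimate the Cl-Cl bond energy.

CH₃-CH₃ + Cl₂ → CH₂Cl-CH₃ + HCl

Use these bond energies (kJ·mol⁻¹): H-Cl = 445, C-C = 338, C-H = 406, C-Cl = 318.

Let D be the Cl-Cl bond energy.
Σ(broken) = 1×338 + 6×406 + 1×D = 2774 + D
Σ(formed) = 1×338 + 1×318 + 5×406 + 1×445 = 3131
ΔH = Σ(broken) − Σ(formed) = (2774 + D) − (3131) = −357 + D
Setting this equal to −124 kJ gives D = 233 kJ/mol.

D(Cl-Cl) ≈ 233 kJ/mol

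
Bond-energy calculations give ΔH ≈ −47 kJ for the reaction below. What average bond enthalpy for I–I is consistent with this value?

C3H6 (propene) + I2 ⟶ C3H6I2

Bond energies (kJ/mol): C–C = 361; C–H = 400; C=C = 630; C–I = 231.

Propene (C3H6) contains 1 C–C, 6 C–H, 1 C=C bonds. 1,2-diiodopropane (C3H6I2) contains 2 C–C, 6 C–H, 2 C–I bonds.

D(I–I) ≈ 146 kJ/mol

Let D be the I–I bond energy.
Σ(broken) = 1×361 + 6×400 + 1×630 + 1×D = 3391 + D
Σ(formed) = 2×361 + 6×400 + 2×231 = 3584
ΔH = Σ(broken) − Σ(formed) = (3391 + D) − (3584) = −193 + D
Setting this equal to −47 kJ gives D = 146 kJ/mol.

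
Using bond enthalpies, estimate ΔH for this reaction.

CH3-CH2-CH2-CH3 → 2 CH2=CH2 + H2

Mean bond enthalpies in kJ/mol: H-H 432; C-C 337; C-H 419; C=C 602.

Bonds broken (reactants):
  C-C: 3 × 337 = 1011
  C-H: 10 × 419 = 4190
  Σ(broken) = 5201 kJ
Bonds formed (products):
  C-H: 8 × 419 = 3352
  C=C: 2 × 602 = 1204
  H-H: 1 × 432 = 432
  Σ(formed) = 4988 kJ
ΔH = Σ(broken) − Σ(formed) = 5201 − 4988 = +213 kJ

ΔH ≈ +213 kJ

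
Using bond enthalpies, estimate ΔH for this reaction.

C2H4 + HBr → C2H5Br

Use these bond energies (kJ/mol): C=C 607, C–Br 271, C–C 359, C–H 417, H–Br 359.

Bonds broken (reactants):
  C–H: 4 × 417 = 1668
  C=C: 1 × 607 = 607
  H–Br: 1 × 359 = 359
  Σ(broken) = 2634 kJ
Bonds formed (products):
  C–Br: 1 × 271 = 271
  C–C: 1 × 359 = 359
  C–H: 5 × 417 = 2085
  Σ(formed) = 2715 kJ
ΔH = Σ(broken) − Σ(formed) = 2634 − 2715 = −81 kJ

ΔH ≈ −81 kJ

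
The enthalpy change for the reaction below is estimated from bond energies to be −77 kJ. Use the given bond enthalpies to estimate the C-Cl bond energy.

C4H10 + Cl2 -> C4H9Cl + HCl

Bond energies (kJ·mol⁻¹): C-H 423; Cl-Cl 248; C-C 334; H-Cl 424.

D(C-Cl) ≈ 324 kJ/mol

Let D be the C-Cl bond energy.
Σ(broken) = 3×334 + 10×423 + 1×248 = 5480
Σ(formed) = 3×334 + 1×D + 9×423 + 1×424 = 5233 + D
ΔH = Σ(broken) − Σ(formed) = (5480) − (5233 + D) = +247 − D
Setting this equal to −77 kJ gives D = 324 kJ/mol.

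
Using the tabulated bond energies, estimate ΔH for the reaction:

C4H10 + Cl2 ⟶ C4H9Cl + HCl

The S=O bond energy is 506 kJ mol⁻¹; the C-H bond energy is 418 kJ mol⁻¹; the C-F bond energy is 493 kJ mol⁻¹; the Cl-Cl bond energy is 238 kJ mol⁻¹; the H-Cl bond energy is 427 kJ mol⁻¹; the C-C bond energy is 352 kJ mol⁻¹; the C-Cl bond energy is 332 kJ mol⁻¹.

ΔH ≈ −103 kJ

Bonds broken (reactants):
  C-C: 3 × 352 = 1056
  C-H: 10 × 418 = 4180
  Cl-Cl: 1 × 238 = 238
  Σ(broken) = 5474 kJ
Bonds formed (products):
  C-C: 3 × 352 = 1056
  C-Cl: 1 × 332 = 332
  C-H: 9 × 418 = 3762
  H-Cl: 1 × 427 = 427
  Σ(formed) = 5577 kJ
ΔH = Σ(broken) − Σ(formed) = 5474 − 5577 = −103 kJ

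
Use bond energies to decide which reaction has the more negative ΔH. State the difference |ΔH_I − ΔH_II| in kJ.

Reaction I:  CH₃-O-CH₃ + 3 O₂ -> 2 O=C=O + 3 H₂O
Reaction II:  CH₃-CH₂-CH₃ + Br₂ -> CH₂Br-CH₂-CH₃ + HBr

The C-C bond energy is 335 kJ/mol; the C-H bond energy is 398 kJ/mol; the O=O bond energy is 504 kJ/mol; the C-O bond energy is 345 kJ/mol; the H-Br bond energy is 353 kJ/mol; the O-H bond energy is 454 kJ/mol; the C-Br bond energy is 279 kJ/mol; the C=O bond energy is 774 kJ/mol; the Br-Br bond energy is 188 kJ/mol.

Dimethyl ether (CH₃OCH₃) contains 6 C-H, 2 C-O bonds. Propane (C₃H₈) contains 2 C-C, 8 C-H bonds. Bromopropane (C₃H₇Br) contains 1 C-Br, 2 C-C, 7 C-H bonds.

Reaction I:
  Bonds broken (reactants):
    C-H: 6 × 398 = 2388
    C-O: 2 × 345 = 690
    O=O: 3 × 504 = 1512
    Σ(broken) = 4590 kJ
  Bonds formed (products):
    C=O: 4 × 774 = 3096
    O-H: 6 × 454 = 2724
    Σ(formed) = 5820 kJ
  ΔH_I = 4590 − 5820 = −1230 kJ
Reaction II:
  Bonds broken (reactants):
    Br-Br: 1 × 188 = 188
    C-C: 2 × 335 = 670
    C-H: 8 × 398 = 3184
    Σ(broken) = 4042 kJ
  Bonds formed (products):
    C-Br: 1 × 279 = 279
    C-C: 2 × 335 = 670
    C-H: 7 × 398 = 2786
    H-Br: 1 × 353 = 353
    Σ(formed) = 4088 kJ
  ΔH_II = 4042 − 4088 = −46 kJ
ΔH_I − ΔH_II = −1184 kJ, so reaction I has the more negative ΔH; |ΔH_I − ΔH_II| = 1184 kJ.

Reaction I, by 1184 kJ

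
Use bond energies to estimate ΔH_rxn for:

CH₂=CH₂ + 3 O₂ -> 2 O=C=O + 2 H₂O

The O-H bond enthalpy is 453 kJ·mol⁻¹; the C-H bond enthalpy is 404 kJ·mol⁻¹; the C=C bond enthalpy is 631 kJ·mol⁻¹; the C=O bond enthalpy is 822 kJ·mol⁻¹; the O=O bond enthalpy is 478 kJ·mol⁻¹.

ΔH ≈ −1419 kJ

Bonds broken (reactants):
  C-H: 4 × 404 = 1616
  C=C: 1 × 631 = 631
  O=O: 3 × 478 = 1434
  Σ(broken) = 3681 kJ
Bonds formed (products):
  C=O: 4 × 822 = 3288
  O-H: 4 × 453 = 1812
  Σ(formed) = 5100 kJ
ΔH = Σ(broken) − Σ(formed) = 3681 − 5100 = −1419 kJ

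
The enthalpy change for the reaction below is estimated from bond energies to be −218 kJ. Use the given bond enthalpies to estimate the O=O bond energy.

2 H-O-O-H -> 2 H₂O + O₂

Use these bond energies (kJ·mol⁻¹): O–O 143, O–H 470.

Let D be the O=O bond energy.
Σ(broken) = 4×470 + 2×143 = 2166
Σ(formed) = 4×470 + 1×D = 1880 + D
ΔH = Σ(broken) − Σ(formed) = (2166) − (1880 + D) = +286 − D
Setting this equal to −218 kJ gives D = 504 kJ/mol.

D(O=O) ≈ 504 kJ/mol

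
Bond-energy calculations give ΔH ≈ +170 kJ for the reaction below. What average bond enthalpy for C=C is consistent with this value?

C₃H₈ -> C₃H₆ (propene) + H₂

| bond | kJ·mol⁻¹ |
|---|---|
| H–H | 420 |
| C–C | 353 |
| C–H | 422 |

Let D be the C=C bond energy.
Σ(broken) = 2×353 + 8×422 = 4082
Σ(formed) = 1×353 + 6×422 + 1×D + 1×420 = 3305 + D
ΔH = Σ(broken) − Σ(formed) = (4082) − (3305 + D) = +777 − D
Setting this equal to +170 kJ gives D = 607 kJ/mol.

D(C=C) ≈ 607 kJ/mol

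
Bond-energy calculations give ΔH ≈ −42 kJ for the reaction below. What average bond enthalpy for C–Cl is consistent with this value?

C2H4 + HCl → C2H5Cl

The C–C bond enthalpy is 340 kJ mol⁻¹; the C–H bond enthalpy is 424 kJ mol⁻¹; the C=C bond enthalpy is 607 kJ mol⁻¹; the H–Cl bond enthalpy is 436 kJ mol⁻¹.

D(C–Cl) ≈ 321 kJ/mol

Let D be the C–Cl bond energy.
Σ(broken) = 4×424 + 1×607 + 1×436 = 2739
Σ(formed) = 1×340 + 1×D + 5×424 = 2460 + D
ΔH = Σ(broken) − Σ(formed) = (2739) − (2460 + D) = +279 − D
Setting this equal to −42 kJ gives D = 321 kJ/mol.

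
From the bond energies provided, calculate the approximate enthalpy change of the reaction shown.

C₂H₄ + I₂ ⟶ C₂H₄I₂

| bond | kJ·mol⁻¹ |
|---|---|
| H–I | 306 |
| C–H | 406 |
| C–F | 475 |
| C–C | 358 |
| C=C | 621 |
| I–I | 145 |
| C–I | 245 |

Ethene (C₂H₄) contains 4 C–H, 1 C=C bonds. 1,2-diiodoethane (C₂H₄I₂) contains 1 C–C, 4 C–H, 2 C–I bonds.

Bonds broken (reactants):
  C–H: 4 × 406 = 1624
  C=C: 1 × 621 = 621
  I–I: 1 × 145 = 145
  Σ(broken) = 2390 kJ
Bonds formed (products):
  C–C: 1 × 358 = 358
  C–H: 4 × 406 = 1624
  C–I: 2 × 245 = 490
  Σ(formed) = 2472 kJ
ΔH = Σ(broken) − Σ(formed) = 2390 − 2472 = −82 kJ

ΔH ≈ −82 kJ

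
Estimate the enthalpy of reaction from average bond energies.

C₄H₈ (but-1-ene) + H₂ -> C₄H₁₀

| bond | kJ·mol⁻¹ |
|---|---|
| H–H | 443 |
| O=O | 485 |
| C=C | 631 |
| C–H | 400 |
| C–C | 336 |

ΔH ≈ −62 kJ

Bonds broken (reactants):
  C–C: 2 × 336 = 672
  C–H: 8 × 400 = 3200
  C=C: 1 × 631 = 631
  H–H: 1 × 443 = 443
  Σ(broken) = 4946 kJ
Bonds formed (products):
  C–C: 3 × 336 = 1008
  C–H: 10 × 400 = 4000
  Σ(formed) = 5008 kJ
ΔH = Σ(broken) − Σ(formed) = 4946 − 5008 = −62 kJ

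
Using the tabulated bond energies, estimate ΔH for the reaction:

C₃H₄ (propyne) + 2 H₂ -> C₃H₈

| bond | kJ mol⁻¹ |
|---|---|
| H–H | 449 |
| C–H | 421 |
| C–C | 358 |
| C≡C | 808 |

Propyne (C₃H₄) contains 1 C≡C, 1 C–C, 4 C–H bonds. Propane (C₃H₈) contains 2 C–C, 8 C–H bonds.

ΔH ≈ −336 kJ

Bonds broken (reactants):
  C≡C: 1 × 808 = 808
  C–C: 1 × 358 = 358
  C–H: 4 × 421 = 1684
  H–H: 2 × 449 = 898
  Σ(broken) = 3748 kJ
Bonds formed (products):
  C–C: 2 × 358 = 716
  C–H: 8 × 421 = 3368
  Σ(formed) = 4084 kJ
ΔH = Σ(broken) − Σ(formed) = 3748 − 4084 = −336 kJ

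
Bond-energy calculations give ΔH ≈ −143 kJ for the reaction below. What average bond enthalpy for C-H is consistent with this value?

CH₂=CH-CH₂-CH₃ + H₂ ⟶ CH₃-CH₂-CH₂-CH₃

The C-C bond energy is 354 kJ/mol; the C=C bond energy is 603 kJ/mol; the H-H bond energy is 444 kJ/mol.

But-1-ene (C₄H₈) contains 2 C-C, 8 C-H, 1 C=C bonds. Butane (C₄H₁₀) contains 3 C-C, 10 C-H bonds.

Let D be the C-H bond energy.
Σ(broken) = 2×354 + 8×D + 1×603 + 1×444 = 1755 + 8D
Σ(formed) = 3×354 + 10×D = 1062 + 10D
ΔH = Σ(broken) − Σ(formed) = (1755 + 8D) − (1062 + 10D) = +693 − 2D
Setting this equal to −143 kJ gives 2D = 836, so D = 418 kJ/mol.

D(C-H) ≈ 418 kJ/mol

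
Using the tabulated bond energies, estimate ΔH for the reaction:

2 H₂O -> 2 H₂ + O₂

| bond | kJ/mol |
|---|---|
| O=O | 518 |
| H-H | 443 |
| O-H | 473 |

Bonds broken (reactants):
  O-H: 4 × 473 = 1892
  Σ(broken) = 1892 kJ
Bonds formed (products):
  H-H: 2 × 443 = 886
  O=O: 1 × 518 = 518
  Σ(formed) = 1404 kJ
ΔH = Σ(broken) − Σ(formed) = 1892 − 1404 = +488 kJ

ΔH ≈ +488 kJ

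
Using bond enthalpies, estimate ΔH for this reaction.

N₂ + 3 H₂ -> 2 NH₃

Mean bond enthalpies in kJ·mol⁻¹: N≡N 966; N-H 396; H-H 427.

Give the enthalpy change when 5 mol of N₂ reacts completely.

ΔH = −645 kJ

Bonds broken (reactants):
  H-H: 3 × 427 = 1281
  N≡N: 1 × 966 = 966
  Σ(broken) = 2247 kJ
Bonds formed (products):
  N-H: 6 × 396 = 2376
  Σ(formed) = 2376 kJ
ΔH = Σ(broken) − Σ(formed) = 2247 − 2376 = −129 kJ
For 5× the reaction as written: 5 × (−129) = −645 kJ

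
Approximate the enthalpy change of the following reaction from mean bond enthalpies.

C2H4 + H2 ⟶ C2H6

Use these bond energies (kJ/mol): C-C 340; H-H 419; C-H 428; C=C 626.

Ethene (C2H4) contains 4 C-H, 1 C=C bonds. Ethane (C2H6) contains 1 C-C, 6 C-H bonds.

ΔH ≈ −151 kJ

Bonds broken (reactants):
  C-H: 4 × 428 = 1712
  C=C: 1 × 626 = 626
  H-H: 1 × 419 = 419
  Σ(broken) = 2757 kJ
Bonds formed (products):
  C-C: 1 × 340 = 340
  C-H: 6 × 428 = 2568
  Σ(formed) = 2908 kJ
ΔH = Σ(broken) − Σ(formed) = 2757 − 2908 = −151 kJ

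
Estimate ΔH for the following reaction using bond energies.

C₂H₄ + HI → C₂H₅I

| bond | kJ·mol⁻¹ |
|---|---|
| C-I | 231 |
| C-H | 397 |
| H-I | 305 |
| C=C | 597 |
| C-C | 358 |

ΔH ≈ −84 kJ

Bonds broken (reactants):
  C-H: 4 × 397 = 1588
  C=C: 1 × 597 = 597
  H-I: 1 × 305 = 305
  Σ(broken) = 2490 kJ
Bonds formed (products):
  C-C: 1 × 358 = 358
  C-H: 5 × 397 = 1985
  C-I: 1 × 231 = 231
  Σ(formed) = 2574 kJ
ΔH = Σ(broken) − Σ(formed) = 2490 − 2574 = −84 kJ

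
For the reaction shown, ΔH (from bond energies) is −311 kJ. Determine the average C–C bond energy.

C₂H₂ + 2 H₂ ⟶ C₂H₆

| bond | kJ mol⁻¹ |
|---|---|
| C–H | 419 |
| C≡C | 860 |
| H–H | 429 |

D(C–C) ≈ 353 kJ/mol

Let D be the C–C bond energy.
Σ(broken) = 1×860 + 2×419 + 2×429 = 2556
Σ(formed) = 1×D + 6×419 = 2514 + D
ΔH = Σ(broken) − Σ(formed) = (2556) − (2514 + D) = +42 − D
Setting this equal to −311 kJ gives D = 353 kJ/mol.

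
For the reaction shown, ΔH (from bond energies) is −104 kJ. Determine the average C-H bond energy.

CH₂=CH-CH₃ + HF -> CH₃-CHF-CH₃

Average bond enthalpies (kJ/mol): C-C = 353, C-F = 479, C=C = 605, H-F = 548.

D(C-H) ≈ 425 kJ/mol

Let D be the C-H bond energy.
Σ(broken) = 1×353 + 6×D + 1×605 + 1×548 = 1506 + 6D
Σ(formed) = 2×353 + 1×479 + 7×D = 1185 + 7D
ΔH = Σ(broken) − Σ(formed) = (1506 + 6D) − (1185 + 7D) = +321 − D
Setting this equal to −104 kJ gives D = 425 kJ/mol.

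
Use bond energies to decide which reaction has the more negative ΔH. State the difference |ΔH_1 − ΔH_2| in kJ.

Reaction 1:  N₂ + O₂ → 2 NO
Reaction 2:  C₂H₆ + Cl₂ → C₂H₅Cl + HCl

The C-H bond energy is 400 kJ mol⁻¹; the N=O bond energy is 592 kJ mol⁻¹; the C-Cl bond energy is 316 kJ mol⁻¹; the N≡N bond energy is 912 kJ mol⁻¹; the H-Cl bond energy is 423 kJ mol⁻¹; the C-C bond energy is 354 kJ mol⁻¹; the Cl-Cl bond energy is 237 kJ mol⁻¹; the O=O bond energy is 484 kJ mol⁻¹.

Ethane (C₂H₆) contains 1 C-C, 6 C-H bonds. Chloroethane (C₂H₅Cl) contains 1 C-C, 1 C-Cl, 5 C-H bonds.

Reaction 1:
  Bonds broken (reactants):
    N≡N: 1 × 912 = 912
    O=O: 1 × 484 = 484
    Σ(broken) = 1396 kJ
  Bonds formed (products):
    N=O: 2 × 592 = 1184
    Σ(formed) = 1184 kJ
  ΔH_1 = 1396 − 1184 = +212 kJ
Reaction 2:
  Bonds broken (reactants):
    C-C: 1 × 354 = 354
    C-H: 6 × 400 = 2400
    Cl-Cl: 1 × 237 = 237
    Σ(broken) = 2991 kJ
  Bonds formed (products):
    C-C: 1 × 354 = 354
    C-Cl: 1 × 316 = 316
    C-H: 5 × 400 = 2000
    H-Cl: 1 × 423 = 423
    Σ(formed) = 3093 kJ
  ΔH_2 = 2991 − 3093 = −102 kJ
ΔH_1 − ΔH_2 = +314 kJ, so reaction 2 has the more negative ΔH; |ΔH_1 − ΔH_2| = 314 kJ.

Reaction 2, by 314 kJ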